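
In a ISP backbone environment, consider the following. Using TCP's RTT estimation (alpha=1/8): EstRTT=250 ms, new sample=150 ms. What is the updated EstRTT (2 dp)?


Given: EstRTT = 250 ms, SampleRTT = 150 ms, alpha = 1/8
New EstRTT = (1 - alpha) * EstRTT + alpha * SampleRTT
(7/8) * 250 = 218.75
(1/8) * 150 = 18.75
New EstRTT = 218.75 + 18.75 = 237.5 ms -> 237.50 ms (2 dp)

237.50


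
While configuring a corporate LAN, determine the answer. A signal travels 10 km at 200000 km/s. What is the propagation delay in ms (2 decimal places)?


Given: distance = 10 km, speed = 200000 km/s
Delay = distance / speed = 10 / 200000 seconds
Delay in ms = 10 * 1000 / 200000
Delay = 0.0500 ms
Rounded to 2 dp = 0.05 ms

0.05


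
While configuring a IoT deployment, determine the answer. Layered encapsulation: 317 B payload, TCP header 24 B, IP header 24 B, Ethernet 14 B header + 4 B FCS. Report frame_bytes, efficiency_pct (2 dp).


TCP segment = 317 + 24 = 341 B
IP packet = 341 + 24 = 365 B
Ethernet frame = 365 + 14 + 4 = 383 B
Efficiency = app / frame = 317 / 383 = 0.827676 = 82.7676% -> 82.77% (2 dp)

383, 82.77


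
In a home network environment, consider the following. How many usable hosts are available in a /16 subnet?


Given: subnet mask /16
Host bits = 32 - 16 = 16
Total addresses = 2^16 = 65536
Usable hosts = 65536 - 2 (network + broadcast) = 65534

65534


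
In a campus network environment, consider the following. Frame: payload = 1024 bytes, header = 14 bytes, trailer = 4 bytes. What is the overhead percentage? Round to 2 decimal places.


Given: payload = 1024 B, header = 14 B, trailer = 4 B
Overhead bytes = header + trailer = 14 + 4 = 18
Total frame = payload + overhead = 1024 + 18 = 1042
Overhead % = 18 / 1042 * 100 = 1.7274% -> 1.73% (2 dp)

1.73


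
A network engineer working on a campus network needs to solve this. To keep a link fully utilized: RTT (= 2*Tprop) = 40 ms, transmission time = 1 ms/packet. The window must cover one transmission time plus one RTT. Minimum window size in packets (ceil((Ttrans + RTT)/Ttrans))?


Given: Ttrans = 1 ms, RTT = 40 ms (= 2 * Tprop, Tprop = 20 ms)
Time until first ACK returns = Ttrans + RTT = 1 + 40 = 41 ms
Need W * Ttrans >= Ttrans + RTT  ->  W >= (Ttrans + RTT) / Ttrans
(Ttrans + RTT) / Ttrans = 41 / 1 = 41
W_min = ceil(41) = 41

41


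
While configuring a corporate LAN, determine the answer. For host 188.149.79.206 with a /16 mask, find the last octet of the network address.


Given: IP = 188.149.79.206, prefix = /16
Subnet mask = 255.255.0.0
Last octet of IP: 206
Last octet of mask: 0
Network last octet = 206 AND 0 = 0

0


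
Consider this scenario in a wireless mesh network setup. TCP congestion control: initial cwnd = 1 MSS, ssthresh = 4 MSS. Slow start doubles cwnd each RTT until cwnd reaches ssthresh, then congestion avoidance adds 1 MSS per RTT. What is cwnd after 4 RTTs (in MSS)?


RTT 0: cwnd = 1 MSS (initial)
RTT 1: cwnd = 2 MSS (slow start, doubled)
RTT 2: cwnd = 4 MSS (slow start, doubled)
RTT 3: cwnd = 5 MSS (congestion avoidance, +1)
RTT 4: cwnd = 6 MSS (congestion avoidance, +1)

6


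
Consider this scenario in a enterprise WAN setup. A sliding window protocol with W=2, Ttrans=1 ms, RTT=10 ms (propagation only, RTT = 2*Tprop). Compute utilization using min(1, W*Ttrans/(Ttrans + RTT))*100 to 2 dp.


Given: W = 2, Ttrans = 1 ms, RTT = 10 ms (= 2 * Tprop, Tprop = 5 ms)
Cycle time = Ttrans + RTT = 1 + 10 = 11 ms (first packet sent until its ACK returns)
W * Ttrans = 2 * 1 = 2 ms of sending per cycle
W * Ttrans / (Ttrans + RTT) = 2 / 11 = 0.181818
U = min(1, 0.181818) = 0.181818
U% = 18.18%

18.18


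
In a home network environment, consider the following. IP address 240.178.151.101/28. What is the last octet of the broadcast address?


Given: IP = 240.178.151.101, prefix = /28
Host bits = 32 - 28 = 4
Network last octet = 101 AND mask = 96
Host part size = 2^4 - 1 = 15
Broadcast last octet = 96 OR 15 = 111

111


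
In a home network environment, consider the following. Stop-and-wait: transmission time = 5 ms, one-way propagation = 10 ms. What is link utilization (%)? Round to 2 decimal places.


Given: Ttrans = 5 ms, Tprop = 10 ms
RTT = 2 * Tprop = 2 * 10 = 20 ms
U = Ttrans / (Ttrans + RTT)
U = 5 / (5 + 20)
U = 5 / 25 = 0.2
U% = 20.00%

20.00


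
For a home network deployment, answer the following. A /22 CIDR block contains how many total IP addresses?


Given: CIDR prefix /22
Host bits = 32 - 22 = 10
Total addresses = 2^10 = 1024

1024


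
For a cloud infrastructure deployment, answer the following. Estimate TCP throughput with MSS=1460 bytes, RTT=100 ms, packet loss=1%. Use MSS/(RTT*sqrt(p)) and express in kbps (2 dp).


Given: MSS = 1460 bytes, RTT = 100 ms, loss = 1%
RTT in seconds = 100 / 1000 = 0.1
Loss rate = 1% = 0.01
sqrt(loss) = sqrt(0.01) = 0.1
Throughput (bytes/s) = 1460 / (0.1 * 0.1) = 146000.0000
Throughput (kbps) = 146000.0000 * 8 / 1000 = 1168.000000 -> 1168.00 kbps (2 dp)

1168.00


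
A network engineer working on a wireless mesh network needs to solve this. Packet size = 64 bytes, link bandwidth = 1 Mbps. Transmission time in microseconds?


Given: packet = 64 bytes, bandwidth = 1 Mbps
Packet in bits = 64 * 8 = 512 bits
Bandwidth = 1 * 10^6 = 1000000 bps
Time = 512 / 1000000 seconds
Time in us = 512 * 10^6 / 1000000 = 512

512


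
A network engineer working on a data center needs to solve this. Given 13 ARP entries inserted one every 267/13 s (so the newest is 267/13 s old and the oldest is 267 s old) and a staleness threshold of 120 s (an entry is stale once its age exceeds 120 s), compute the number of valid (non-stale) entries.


Ages are k * 267/13 s for k = 1..13 (spacing = 20.5385 s).
Entry k is valid iff k * 267/13 <= 120 iff k <= 13 * 120 / 267 = 5.8427
n_valid = floor(5.8427) = 5
(n_stale = 13 - 5 = 8)

5


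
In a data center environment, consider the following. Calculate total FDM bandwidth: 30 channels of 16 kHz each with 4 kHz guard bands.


Given: 30 channels, 16 kHz each, guard = 4 kHz
Channel bandwidth = 30 * 16 = 480 kHz
Guard bands = 29 gaps * 4 kHz = 116 kHz
Total = 480 + 116 = 596 kHz

596


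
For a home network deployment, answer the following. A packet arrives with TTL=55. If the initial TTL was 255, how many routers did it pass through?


Given: initial TTL = 255, received TTL = 55
Hops = initial TTL - received TTL
Hops = 255 - 55 = 200

200


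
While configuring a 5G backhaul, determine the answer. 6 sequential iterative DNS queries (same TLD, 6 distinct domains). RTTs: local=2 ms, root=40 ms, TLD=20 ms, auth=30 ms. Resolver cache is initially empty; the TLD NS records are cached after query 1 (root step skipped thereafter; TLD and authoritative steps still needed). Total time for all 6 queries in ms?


Lookup 1 (cold cache): local + root + TLD + auth = 2 + 40 + 20 + 30 = 92 ms
Lookups 2..6 (TLD NS cached -> skip root; new domain -> still ask TLD and auth): local + TLD + auth = 2 + 20 + 30 = 52 ms each
Remaining 5 lookups: 5 * 52 = 260 ms
Total = 92 + 260 = 352 ms

352


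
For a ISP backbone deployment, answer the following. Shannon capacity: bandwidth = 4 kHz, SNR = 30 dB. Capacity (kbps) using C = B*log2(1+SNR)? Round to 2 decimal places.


Given: B = 4 kHz, SNR = 30 dB
SNR linear = 10^(30/10) = 1000
1 + SNR = 1001
log2(1001) = 9.9672262588
C = 4 * 1000 * 9.9672262588 = 39868.9050 bps
C = 39.868905 kbps -> 39.87 kbps (2 dp)

39.87


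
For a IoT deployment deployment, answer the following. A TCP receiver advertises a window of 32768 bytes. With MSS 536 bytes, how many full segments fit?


Given: RWND = 32768 bytes, MSS = 536 bytes
Full segments = floor(RWND / MSS)
Full segments = floor(32768 / 536)
Full segments = floor(61.1343) = 61

61


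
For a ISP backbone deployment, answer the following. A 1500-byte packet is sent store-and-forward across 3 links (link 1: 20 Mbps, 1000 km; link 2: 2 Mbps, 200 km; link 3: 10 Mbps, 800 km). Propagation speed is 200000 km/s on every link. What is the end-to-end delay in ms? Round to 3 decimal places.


Packet = 1500 bytes = 12000 bits. Store-and-forward: sum (t_trans + t_prop) per link.
Link 1: t_trans = 12000/(20*10^6) s = 0.6000 ms; t_prop = 1000/200000 s = 5.0000 ms; subtotal = 5.6000 ms
Link 2: t_trans = 12000/(2*10^6) s = 6.0000 ms; t_prop = 200/200000 s = 1.0000 ms; subtotal = 7.0000 ms
Link 3: t_trans = 12000/(10*10^6) s = 1.2000 ms; t_prop = 800/200000 s = 4.0000 ms; subtotal = 5.2000 ms
End-to-end = 5.6000 + 7.0000 + 5.2000 = 17.8000 ms -> 17.800 ms (3 dp)

17.800


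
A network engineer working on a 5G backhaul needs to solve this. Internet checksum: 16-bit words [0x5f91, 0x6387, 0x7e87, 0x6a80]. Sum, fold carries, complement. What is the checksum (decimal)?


Given words: [0x5f91, 0x6387, 0x7e87, 0x6a80]
Step 1: Sum all words
Raw sum = 24465 + 25479 + 32391 + 27264 = 109599
Step 2: Fold carry: (44063 + 1) = 44064
One's complement = ~44064 & 0xFFFF = 21471

21471


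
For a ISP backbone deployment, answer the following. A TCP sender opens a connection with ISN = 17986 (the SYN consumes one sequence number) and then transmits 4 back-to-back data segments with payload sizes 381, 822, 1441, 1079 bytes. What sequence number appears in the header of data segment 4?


The SYN occupies sequence number ISN = 17986, so the first data byte is ISN + 1 = 17987.
SEQ of data segment i = (ISN + 1) + sum of payload sizes of segments 1..i-1.
Segment 1: SEQ = 17987, payload = 381 bytes
Segment 2: SEQ = 18368, payload = 822 bytes
Segment 3: SEQ = 19190, payload = 1441 bytes
Segment 4: SEQ = 20631, payload = 1079 bytes
SEQ of segment 4 = 17987 + 381 + 822 + 1441 = 20631

20631


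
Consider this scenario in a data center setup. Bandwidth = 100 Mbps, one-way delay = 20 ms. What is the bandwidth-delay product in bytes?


Given: bandwidth = 100 Mbps, delay = 20 ms
BDP in bits = 100 * 10^6 * 20 / 1000
BDP in bits = 2000000
BDP in bytes = 2000000 / 8 = 250000

250000


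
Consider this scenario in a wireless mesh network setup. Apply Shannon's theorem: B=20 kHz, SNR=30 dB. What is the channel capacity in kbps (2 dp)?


Given: B = 20 kHz, SNR = 30 dB
SNR linear = 10^(30/10) = 1000
1 + SNR = 1001
log2(1001) = 9.9672262588
C = 20 * 1000 * 9.9672262588 = 199344.5252 bps
C = 199.344525 kbps -> 199.34 kbps (2 dp)

199.34


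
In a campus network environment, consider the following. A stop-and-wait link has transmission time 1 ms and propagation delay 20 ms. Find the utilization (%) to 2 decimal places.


Given: Ttrans = 1 ms, Tprop = 20 ms
RTT = 2 * Tprop = 2 * 20 = 40 ms
U = Ttrans / (Ttrans + RTT)
U = 1 / (1 + 40)
U = 1 / 41 = 0.02439
U% = 2.44%

2.44


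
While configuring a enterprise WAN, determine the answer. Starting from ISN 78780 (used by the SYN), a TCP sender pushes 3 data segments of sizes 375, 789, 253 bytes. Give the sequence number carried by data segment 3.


The SYN occupies sequence number ISN = 78780, so the first data byte is ISN + 1 = 78781.
SEQ of data segment i = (ISN + 1) + sum of payload sizes of segments 1..i-1.
Segment 1: SEQ = 78781, payload = 375 bytes
Segment 2: SEQ = 79156, payload = 789 bytes
Segment 3: SEQ = 79945, payload = 253 bytes
SEQ of segment 3 = 78781 + 375 + 789 = 79945

79945


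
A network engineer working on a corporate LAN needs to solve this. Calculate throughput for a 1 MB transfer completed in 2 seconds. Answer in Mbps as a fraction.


Given: file = 1 MB, time = 2 s
File in Mb = 1 * 8 = 8 Mb
Throughput = 8 / 2 Mbps
Throughput = 4 Mbps

4


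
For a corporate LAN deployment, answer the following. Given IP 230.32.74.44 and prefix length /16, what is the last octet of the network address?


Given: IP = 230.32.74.44, prefix = /16
Subnet mask = 255.255.0.0
Last octet of IP: 44
Last octet of mask: 0
Network last octet = 44 AND 0 = 0

0


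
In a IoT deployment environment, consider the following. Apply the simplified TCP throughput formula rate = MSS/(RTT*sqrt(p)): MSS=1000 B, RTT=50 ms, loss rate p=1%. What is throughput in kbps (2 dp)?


Given: MSS = 1000 bytes, RTT = 50 ms, loss = 1%
RTT in seconds = 50 / 1000 = 0.05
Loss rate = 1% = 0.01
sqrt(loss) = sqrt(0.01) = 0.1
Throughput (bytes/s) = 1000 / (0.05 * 0.1) = 200000.0000
Throughput (kbps) = 200000.0000 * 8 / 1000 = 1600.000000 -> 1600.00 kbps (2 dp)

1600.00


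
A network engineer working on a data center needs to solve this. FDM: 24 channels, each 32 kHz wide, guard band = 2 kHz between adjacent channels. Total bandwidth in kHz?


Given: 24 channels, 32 kHz each, guard = 2 kHz
Channel bandwidth = 24 * 32 = 768 kHz
Guard bands = 23 gaps * 2 kHz = 46 kHz
Total = 768 + 46 = 814 kHz

814


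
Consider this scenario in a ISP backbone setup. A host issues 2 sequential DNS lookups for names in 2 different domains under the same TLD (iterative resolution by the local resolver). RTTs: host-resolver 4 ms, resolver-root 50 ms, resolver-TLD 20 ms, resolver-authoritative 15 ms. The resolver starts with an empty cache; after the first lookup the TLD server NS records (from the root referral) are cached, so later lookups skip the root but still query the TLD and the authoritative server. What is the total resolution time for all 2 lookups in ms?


Lookup 1 (cold cache): local + root + TLD + auth = 4 + 50 + 20 + 15 = 89 ms
Lookups 2..2 (TLD NS cached -> skip root; new domain -> still ask TLD and auth): local + TLD + auth = 4 + 20 + 15 = 39 ms each
Remaining 1 lookups: 1 * 39 = 39 ms
Total = 89 + 39 = 128 ms

128


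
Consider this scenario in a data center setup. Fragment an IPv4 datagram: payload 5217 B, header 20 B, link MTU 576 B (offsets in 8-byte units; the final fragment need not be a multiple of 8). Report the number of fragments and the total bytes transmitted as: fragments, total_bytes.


Max data per non-final fragment = floor((MTU - header)/8)*8 = floor((576 - 20)/8)*8 = floor(556/8)*8 = 552 B
Final fragment needs no 8-byte alignment: it can carry up to MTU - header = 556 B
Non-final fragments needed = ceil((payload - 556) / 552) = ceil(4661/552) = ceil(8.4438) = 9
Number of fragments = 9 + 1 = 10
Fragment sizes (data): 9 * 552 B + 249 B (last, 249 <= 556 OK)
Total bytes sent = payload + n_frags * header = 5217 + 10*20 = 5217 + 200 = 5417 B

10, 5417


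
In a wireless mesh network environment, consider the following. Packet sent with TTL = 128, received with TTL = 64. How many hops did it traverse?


Given: initial TTL = 128, received TTL = 64
Hops = initial TTL - received TTL
Hops = 128 - 64 = 64

64


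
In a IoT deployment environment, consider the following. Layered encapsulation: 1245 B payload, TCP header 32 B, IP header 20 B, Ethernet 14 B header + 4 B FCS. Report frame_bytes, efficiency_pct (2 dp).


TCP segment = 1245 + 32 = 1277 B
IP packet = 1277 + 20 = 1297 B
Ethernet frame = 1297 + 14 + 4 = 1315 B
Efficiency = app / frame = 1245 / 1315 = 0.946768 = 94.6768% -> 94.68% (2 dp)

1315, 94.68


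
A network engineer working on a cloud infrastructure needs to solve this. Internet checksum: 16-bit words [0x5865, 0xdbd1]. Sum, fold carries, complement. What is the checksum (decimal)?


Given words: [0x5865, 0xdbd1]
Step 1: Sum all words
Raw sum = 22629 + 56273 = 78902
Step 2: Fold carry: (13366 + 1) = 13367
One's complement = ~13367 & 0xFFFF = 52168

52168


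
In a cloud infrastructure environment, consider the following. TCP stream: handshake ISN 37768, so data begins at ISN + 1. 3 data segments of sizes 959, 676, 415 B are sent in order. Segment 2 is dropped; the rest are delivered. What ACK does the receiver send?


SYN uses sequence number 37768; first data byte = ISN + 1 = 37769.
Segment 1: SEQ = 37769, len = 959 B, covers [37769, 38727]
Segment 2: SEQ = 38728, len = 676 B, covers [38728, 39403] [LOST]
Segment 3: SEQ = 39404, len = 415 B, covers [39404, 39818]
In-order data received: bytes [37769, 38727] (segments 1..1).
Segment 2 missing -> gap begins at byte 38728; later segments buffered out of order.
Cumulative ACK = next expected in-order byte = 37769 + 959 = 38728

38728


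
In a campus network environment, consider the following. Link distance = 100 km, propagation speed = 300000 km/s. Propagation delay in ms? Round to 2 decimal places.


Given: distance = 100 km, speed = 300000 km/s
Delay = distance / speed = 100 / 300000 seconds
Delay in ms = 100 * 1000 / 300000
Delay = 0.3333 ms
Rounded to 2 dp = 0.33 ms

0.33


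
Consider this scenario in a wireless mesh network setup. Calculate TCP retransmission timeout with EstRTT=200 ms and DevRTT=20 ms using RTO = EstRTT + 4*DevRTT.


Given: EstRTT = 200 ms, DevRTT = 20 ms
Timeout = EstRTT + 4 * DevRTT
4 * DevRTT = 4 * 20 = 80
Timeout = 200 + 80 = 280 ms

280


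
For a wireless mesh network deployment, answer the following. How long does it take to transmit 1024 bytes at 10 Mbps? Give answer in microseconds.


Given: packet = 1024 bytes, bandwidth = 10 Mbps
Packet in bits = 1024 * 8 = 8192 bits
Bandwidth = 10 * 10^6 = 10000000 bps
Time = 8192 / 10000000 seconds
Time in us = 8192 * 10^6 / 10000000 = 819.2

819.2


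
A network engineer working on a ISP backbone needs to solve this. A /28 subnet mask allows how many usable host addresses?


Given: subnet mask /28
Host bits = 32 - 28 = 4
Total addresses = 2^4 = 16
Usable hosts = 16 - 2 (network + broadcast) = 14

14


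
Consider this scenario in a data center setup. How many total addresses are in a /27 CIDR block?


Given: CIDR prefix /27
Host bits = 32 - 27 = 5
Total addresses = 2^5 = 32

32


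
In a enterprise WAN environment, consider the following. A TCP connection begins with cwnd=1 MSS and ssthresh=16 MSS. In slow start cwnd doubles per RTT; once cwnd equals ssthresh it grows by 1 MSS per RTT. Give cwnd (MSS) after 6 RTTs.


RTT 0: cwnd = 1 MSS (initial)
RTT 1: cwnd = 2 MSS (slow start, doubled)
RTT 2: cwnd = 4 MSS (slow start, doubled)
RTT 3: cwnd = 8 MSS (slow start, doubled)
RTT 4: cwnd = 16 MSS (slow start, doubled)
RTT 5: cwnd = 17 MSS (congestion avoidance, +1)
RTT 6: cwnd = 18 MSS (congestion avoidance, +1)

18


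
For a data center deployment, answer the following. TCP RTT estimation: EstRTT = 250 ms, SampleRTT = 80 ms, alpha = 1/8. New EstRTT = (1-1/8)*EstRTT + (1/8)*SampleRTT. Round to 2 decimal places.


Given: EstRTT = 250 ms, SampleRTT = 80 ms, alpha = 1/8
New EstRTT = (1 - alpha) * EstRTT + alpha * SampleRTT
(7/8) * 250 = 218.75
(1/8) * 80 = 10
New EstRTT = 218.75 + 10 = 228.75 ms -> 228.75 ms (2 dp)

228.75


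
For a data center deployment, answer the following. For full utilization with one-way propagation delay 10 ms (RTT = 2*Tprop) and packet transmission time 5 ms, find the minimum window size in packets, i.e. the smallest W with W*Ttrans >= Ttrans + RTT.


Given: Ttrans = 5 ms, RTT = 20 ms (= 2 * Tprop, Tprop = 10 ms)
Time until first ACK returns = Ttrans + RTT = 5 + 20 = 25 ms
Need W * Ttrans >= Ttrans + RTT  ->  W >= (Ttrans + RTT) / Ttrans
(Ttrans + RTT) / Ttrans = 25 / 5 = 5
W_min = ceil(5) = 5

5


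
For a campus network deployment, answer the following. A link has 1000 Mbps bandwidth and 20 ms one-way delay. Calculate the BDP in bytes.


Given: bandwidth = 1000 Mbps, delay = 20 ms
BDP in bits = 1000 * 10^6 * 20 / 1000
BDP in bits = 20000000
BDP in bytes = 20000000 / 8 = 2500000

2500000


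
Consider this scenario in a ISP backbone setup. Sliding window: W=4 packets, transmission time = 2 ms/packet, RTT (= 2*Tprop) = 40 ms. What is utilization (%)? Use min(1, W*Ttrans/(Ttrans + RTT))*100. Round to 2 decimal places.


Given: W = 4, Ttrans = 2 ms, RTT = 40 ms (= 2 * Tprop, Tprop = 20 ms)
Cycle time = Ttrans + RTT = 2 + 40 = 42 ms (first packet sent until its ACK returns)
W * Ttrans = 4 * 2 = 8 ms of sending per cycle
W * Ttrans / (Ttrans + RTT) = 8 / 42 = 0.190476
U = min(1, 0.190476) = 0.190476
U% = 19.05%

19.05


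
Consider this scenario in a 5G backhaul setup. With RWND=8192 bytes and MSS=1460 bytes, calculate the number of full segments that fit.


Given: RWND = 8192 bytes, MSS = 1460 bytes
Full segments = floor(RWND / MSS)
Full segments = floor(8192 / 1460)
Full segments = floor(5.611) = 5

5


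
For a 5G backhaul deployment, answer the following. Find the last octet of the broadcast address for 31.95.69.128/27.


Given: IP = 31.95.69.128, prefix = /27
Host bits = 32 - 27 = 5
Network last octet = 128 AND mask = 128
Host part size = 2^5 - 1 = 31
Broadcast last octet = 128 OR 31 = 159

159


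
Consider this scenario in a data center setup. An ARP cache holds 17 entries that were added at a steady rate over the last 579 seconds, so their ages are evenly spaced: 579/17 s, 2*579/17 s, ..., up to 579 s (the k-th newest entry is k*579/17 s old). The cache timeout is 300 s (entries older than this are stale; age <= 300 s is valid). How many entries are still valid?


Ages are k * 579/17 s for k = 1..17 (spacing = 34.0588 s).
Entry k is valid iff k * 579/17 <= 300 iff k <= 17 * 300 / 579 = 8.8083
n_valid = floor(8.8083) = 8
(n_stale = 17 - 8 = 9)

8


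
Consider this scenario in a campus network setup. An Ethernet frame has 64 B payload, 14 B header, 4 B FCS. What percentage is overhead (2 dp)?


Given: payload = 64 B, header = 14 B, trailer = 4 B
Overhead bytes = header + trailer = 14 + 4 = 18
Total frame = payload + overhead = 64 + 18 = 82
Overhead % = 18 / 82 * 100 = 21.9512% -> 21.95% (2 dp)

21.95


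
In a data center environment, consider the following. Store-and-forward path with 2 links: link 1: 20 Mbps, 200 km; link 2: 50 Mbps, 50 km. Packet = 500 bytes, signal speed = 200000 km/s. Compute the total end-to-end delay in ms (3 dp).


Packet = 500 bytes = 4000 bits. Store-and-forward: sum (t_trans + t_prop) per link.
Link 1: t_trans = 4000/(20*10^6) s = 0.2000 ms; t_prop = 200/200000 s = 1.0000 ms; subtotal = 1.2000 ms
Link 2: t_trans = 4000/(50*10^6) s = 0.0800 ms; t_prop = 50/200000 s = 0.2500 ms; subtotal = 0.3300 ms
End-to-end = 1.2000 + 0.3300 = 1.5300 ms -> 1.530 ms (3 dp)

1.530


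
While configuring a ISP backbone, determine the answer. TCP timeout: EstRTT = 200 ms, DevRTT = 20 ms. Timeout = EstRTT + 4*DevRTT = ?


Given: EstRTT = 200 ms, DevRTT = 20 ms
Timeout = EstRTT + 4 * DevRTT
4 * DevRTT = 4 * 20 = 80
Timeout = 200 + 80 = 280 ms

280


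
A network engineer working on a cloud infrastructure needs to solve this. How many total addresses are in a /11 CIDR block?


Given: CIDR prefix /11
Host bits = 32 - 11 = 21
Total addresses = 2^21 = 2097152

2097152


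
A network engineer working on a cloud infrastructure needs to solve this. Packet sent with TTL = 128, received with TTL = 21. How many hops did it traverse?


Given: initial TTL = 128, received TTL = 21
Hops = initial TTL - received TTL
Hops = 128 - 21 = 107

107


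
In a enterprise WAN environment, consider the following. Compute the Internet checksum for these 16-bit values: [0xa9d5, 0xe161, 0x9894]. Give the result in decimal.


Given words: [0xa9d5, 0xe161, 0x9894]
Step 1: Sum all words
Raw sum = 43477 + 57697 + 39060 = 140234
Step 2: Fold carry: (9162 + 2) = 9164
One's complement = ~9164 & 0xFFFF = 56371

56371


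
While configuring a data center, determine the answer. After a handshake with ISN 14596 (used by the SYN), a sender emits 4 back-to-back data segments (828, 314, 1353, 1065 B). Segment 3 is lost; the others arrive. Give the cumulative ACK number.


SYN uses sequence number 14596; first data byte = ISN + 1 = 14597.
Segment 1: SEQ = 14597, len = 828 B, covers [14597, 15424]
Segment 2: SEQ = 15425, len = 314 B, covers [15425, 15738]
Segment 3: SEQ = 15739, len = 1353 B, covers [15739, 17091] [LOST]
Segment 4: SEQ = 17092, len = 1065 B, covers [17092, 18156]
In-order data received: bytes [14597, 15738] (segments 1..2).
Segment 3 missing -> gap begins at byte 15739; later segments buffered out of order.
Cumulative ACK = next expected in-order byte = 14597 + 828 + 314 = 15739

15739


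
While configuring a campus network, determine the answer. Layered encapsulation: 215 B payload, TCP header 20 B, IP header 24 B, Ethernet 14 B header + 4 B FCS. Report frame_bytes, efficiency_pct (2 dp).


TCP segment = 215 + 20 = 235 B
IP packet = 235 + 24 = 259 B
Ethernet frame = 259 + 14 + 4 = 277 B
Efficiency = app / frame = 215 / 277 = 0.776173 = 77.6173% -> 77.62% (2 dp)

277, 77.62


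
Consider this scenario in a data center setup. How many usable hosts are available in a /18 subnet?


Given: subnet mask /18
Host bits = 32 - 18 = 14
Total addresses = 2^14 = 16384
Usable hosts = 16384 - 2 (network + broadcast) = 16382

16382


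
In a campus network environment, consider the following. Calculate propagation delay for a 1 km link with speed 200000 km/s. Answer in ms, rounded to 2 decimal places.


Given: distance = 1 km, speed = 200000 km/s
Delay = distance / speed = 1 / 200000 seconds
Delay in ms = 1 * 1000 / 200000
Delay = 0.0050 ms
Rounded to 2 dp = 0.01 ms

0.01


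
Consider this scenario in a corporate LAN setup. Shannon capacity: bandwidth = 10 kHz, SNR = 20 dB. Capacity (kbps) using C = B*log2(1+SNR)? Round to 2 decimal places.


Given: B = 10 kHz, SNR = 20 dB
SNR linear = 10^(20/10) = 100
1 + SNR = 101
log2(101) = 6.6582114828
C = 10 * 1000 * 6.6582114828 = 66582.1148 bps
C = 66.582115 kbps -> 66.58 kbps (2 dp)

66.58


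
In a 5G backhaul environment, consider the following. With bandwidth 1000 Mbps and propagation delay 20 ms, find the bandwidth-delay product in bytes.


Given: bandwidth = 1000 Mbps, delay = 20 ms
BDP in bits = 1000 * 10^6 * 20 / 1000
BDP in bits = 20000000
BDP in bytes = 20000000 / 8 = 2500000

2500000


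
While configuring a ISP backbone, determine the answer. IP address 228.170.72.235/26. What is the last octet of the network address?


Given: IP = 228.170.72.235, prefix = /26
Subnet mask = 255.255.255.192
Last octet of IP: 235
Last octet of mask: 192
Network last octet = 235 AND 192 = 192

192


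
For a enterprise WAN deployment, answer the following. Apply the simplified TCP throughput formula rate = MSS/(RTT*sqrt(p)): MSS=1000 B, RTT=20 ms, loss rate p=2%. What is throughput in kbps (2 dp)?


Given: MSS = 1000 bytes, RTT = 20 ms, loss = 2%
RTT in seconds = 20 / 1000 = 0.02
Loss rate = 2% = 0.02
sqrt(loss) = sqrt(0.02) = 0.141421356237
Throughput (bytes/s) = 1000 / (0.02 * 0.141421356237) = 353553.3906
Throughput (kbps) = 353553.3906 * 8 / 1000 = 2828.427125 -> 2828.43 kbps (2 dp)

2828.43


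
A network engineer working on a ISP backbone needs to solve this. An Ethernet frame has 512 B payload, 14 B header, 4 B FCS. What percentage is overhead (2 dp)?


Given: payload = 512 B, header = 14 B, trailer = 4 B
Overhead bytes = header + trailer = 14 + 4 = 18
Total frame = payload + overhead = 512 + 18 = 530
Overhead % = 18 / 530 * 100 = 3.3962% -> 3.40% (2 dp)

3.40


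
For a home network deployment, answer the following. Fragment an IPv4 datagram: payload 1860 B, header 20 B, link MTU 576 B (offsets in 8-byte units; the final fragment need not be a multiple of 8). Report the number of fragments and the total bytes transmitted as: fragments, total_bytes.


Max data per non-final fragment = floor((MTU - header)/8)*8 = floor((576 - 20)/8)*8 = floor(556/8)*8 = 552 B
Final fragment needs no 8-byte alignment: it can carry up to MTU - header = 556 B
Non-final fragments needed = ceil((payload - 556) / 552) = ceil(1304/552) = ceil(2.3623) = 3
Number of fragments = 3 + 1 = 4
Fragment sizes (data): 3 * 552 B + 204 B (last, 204 <= 556 OK)
Total bytes sent = payload + n_frags * header = 1860 + 4*20 = 1860 + 80 = 1940 B

4, 1940


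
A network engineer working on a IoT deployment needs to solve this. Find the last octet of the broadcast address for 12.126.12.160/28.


Given: IP = 12.126.12.160, prefix = /28
Host bits = 32 - 28 = 4
Network last octet = 160 AND mask = 160
Host part size = 2^4 - 1 = 15
Broadcast last octet = 160 OR 15 = 175

175


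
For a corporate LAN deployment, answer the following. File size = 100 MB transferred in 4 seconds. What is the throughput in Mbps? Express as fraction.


Given: file = 100 MB, time = 4 s
File in Mb = 100 * 8 = 800 Mb
Throughput = 800 / 4 Mbps
Throughput = 200 Mbps

200


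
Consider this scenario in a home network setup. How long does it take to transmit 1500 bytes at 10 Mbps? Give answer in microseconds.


Given: packet = 1500 bytes, bandwidth = 10 Mbps
Packet in bits = 1500 * 8 = 12000 bits
Bandwidth = 10 * 10^6 = 10000000 bps
Time = 12000 / 10000000 seconds
Time in us = 12000 * 10^6 / 10000000 = 1200

1200


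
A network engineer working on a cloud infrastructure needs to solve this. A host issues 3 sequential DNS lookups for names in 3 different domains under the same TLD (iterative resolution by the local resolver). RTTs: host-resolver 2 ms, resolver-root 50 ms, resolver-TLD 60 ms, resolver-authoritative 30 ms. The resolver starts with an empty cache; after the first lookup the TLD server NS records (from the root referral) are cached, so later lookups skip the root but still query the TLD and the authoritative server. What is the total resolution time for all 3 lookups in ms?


Lookup 1 (cold cache): local + root + TLD + auth = 2 + 50 + 60 + 30 = 142 ms
Lookups 2..3 (TLD NS cached -> skip root; new domain -> still ask TLD and auth): local + TLD + auth = 2 + 60 + 30 = 92 ms each
Remaining 2 lookups: 2 * 92 = 184 ms
Total = 142 + 184 = 326 ms

326


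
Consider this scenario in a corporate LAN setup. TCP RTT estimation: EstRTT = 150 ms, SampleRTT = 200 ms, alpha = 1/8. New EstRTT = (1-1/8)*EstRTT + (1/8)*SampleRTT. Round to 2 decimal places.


Given: EstRTT = 150 ms, SampleRTT = 200 ms, alpha = 1/8
New EstRTT = (1 - alpha) * EstRTT + alpha * SampleRTT
(7/8) * 150 = 131.25
(1/8) * 200 = 25
New EstRTT = 131.25 + 25 = 156.25 ms -> 156.25 ms (2 dp)

156.25


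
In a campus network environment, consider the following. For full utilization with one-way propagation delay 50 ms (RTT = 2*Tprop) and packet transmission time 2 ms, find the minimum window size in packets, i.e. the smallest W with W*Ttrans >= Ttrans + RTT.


Given: Ttrans = 2 ms, RTT = 100 ms (= 2 * Tprop, Tprop = 50 ms)
Time until first ACK returns = Ttrans + RTT = 2 + 100 = 102 ms
Need W * Ttrans >= Ttrans + RTT  ->  W >= (Ttrans + RTT) / Ttrans
(Ttrans + RTT) / Ttrans = 102 / 2 = 51
W_min = ceil(51) = 51

51


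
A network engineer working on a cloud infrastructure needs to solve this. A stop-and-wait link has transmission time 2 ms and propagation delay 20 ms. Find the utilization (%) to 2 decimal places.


Given: Ttrans = 2 ms, Tprop = 20 ms
RTT = 2 * Tprop = 2 * 20 = 40 ms
U = Ttrans / (Ttrans + RTT)
U = 2 / (2 + 40)
U = 2 / 42 = 0.047619
U% = 4.76%

4.76


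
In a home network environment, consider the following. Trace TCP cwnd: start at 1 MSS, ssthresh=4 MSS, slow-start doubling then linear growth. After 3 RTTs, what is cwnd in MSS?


RTT 0: cwnd = 1 MSS (initial)
RTT 1: cwnd = 2 MSS (slow start, doubled)
RTT 2: cwnd = 4 MSS (slow start, doubled)
RTT 3: cwnd = 5 MSS (congestion avoidance, +1)

5


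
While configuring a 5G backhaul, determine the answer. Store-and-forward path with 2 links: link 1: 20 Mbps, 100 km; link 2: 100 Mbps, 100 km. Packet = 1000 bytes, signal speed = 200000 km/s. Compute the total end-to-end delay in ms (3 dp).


Packet = 1000 bytes = 8000 bits. Store-and-forward: sum (t_trans + t_prop) per link.
Link 1: t_trans = 8000/(20*10^6) s = 0.4000 ms; t_prop = 100/200000 s = 0.5000 ms; subtotal = 0.9000 ms
Link 2: t_trans = 8000/(100*10^6) s = 0.0800 ms; t_prop = 100/200000 s = 0.5000 ms; subtotal = 0.5800 ms
End-to-end = 0.9000 + 0.5800 = 1.4800 ms -> 1.480 ms (3 dp)

1.480


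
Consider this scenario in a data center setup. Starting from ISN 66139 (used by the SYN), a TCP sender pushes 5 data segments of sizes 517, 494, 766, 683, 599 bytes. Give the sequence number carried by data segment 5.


The SYN occupies sequence number ISN = 66139, so the first data byte is ISN + 1 = 66140.
SEQ of data segment i = (ISN + 1) + sum of payload sizes of segments 1..i-1.
Segment 1: SEQ = 66140, payload = 517 bytes
Segment 2: SEQ = 66657, payload = 494 bytes
Segment 3: SEQ = 67151, payload = 766 bytes
Segment 4: SEQ = 67917, payload = 683 bytes
Segment 5: SEQ = 68600, payload = 599 bytes
SEQ of segment 5 = 66140 + 517 + 494 + 766 + 683 = 68600

68600


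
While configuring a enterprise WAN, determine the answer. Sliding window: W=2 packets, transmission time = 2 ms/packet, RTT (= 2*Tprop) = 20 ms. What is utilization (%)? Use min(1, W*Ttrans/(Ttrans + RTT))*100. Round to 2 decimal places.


Given: W = 2, Ttrans = 2 ms, RTT = 20 ms (= 2 * Tprop, Tprop = 10 ms)
Cycle time = Ttrans + RTT = 2 + 20 = 22 ms (first packet sent until its ACK returns)
W * Ttrans = 2 * 2 = 4 ms of sending per cycle
W * Ttrans / (Ttrans + RTT) = 4 / 22 = 0.181818
U = min(1, 0.181818) = 0.181818
U% = 18.18%

18.18


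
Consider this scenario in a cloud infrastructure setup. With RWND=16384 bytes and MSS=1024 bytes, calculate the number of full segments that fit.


Given: RWND = 16384 bytes, MSS = 1024 bytes
Full segments = floor(RWND / MSS)
Full segments = floor(16384 / 1024)
Full segments = floor(16.0) = 16

16


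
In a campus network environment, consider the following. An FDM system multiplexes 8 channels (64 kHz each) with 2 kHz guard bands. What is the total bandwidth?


Given: 8 channels, 64 kHz each, guard = 2 kHz
Channel bandwidth = 8 * 64 = 512 kHz
Guard bands = 7 gaps * 2 kHz = 14 kHz
Total = 512 + 14 = 526 kHz

526


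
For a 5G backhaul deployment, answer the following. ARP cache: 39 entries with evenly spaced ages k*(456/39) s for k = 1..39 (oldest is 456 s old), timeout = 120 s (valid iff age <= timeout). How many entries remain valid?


Ages are k * 456/39 s for k = 1..39 (spacing = 11.6923 s).
Entry k is valid iff k * 456/39 <= 120 iff k <= 39 * 120 / 456 = 10.2632
n_valid = floor(10.2632) = 10
(n_stale = 39 - 10 = 29)

10


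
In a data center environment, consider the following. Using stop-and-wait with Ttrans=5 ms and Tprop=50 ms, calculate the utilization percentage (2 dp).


Given: Ttrans = 5 ms, Tprop = 50 ms
RTT = 2 * Tprop = 2 * 50 = 100 ms
U = Ttrans / (Ttrans + RTT)
U = 5 / (5 + 100)
U = 5 / 105 = 0.047619
U% = 4.76%

4.76


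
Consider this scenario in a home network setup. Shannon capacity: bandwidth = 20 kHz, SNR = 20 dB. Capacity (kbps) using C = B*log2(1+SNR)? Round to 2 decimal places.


Given: B = 20 kHz, SNR = 20 dB
SNR linear = 10^(20/10) = 100
1 + SNR = 101
log2(101) = 6.6582114828
C = 20 * 1000 * 6.6582114828 = 133164.2297 bps
C = 133.164230 kbps -> 133.16 kbps (2 dp)

133.16


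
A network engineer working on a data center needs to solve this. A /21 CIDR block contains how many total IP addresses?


Given: CIDR prefix /21
Host bits = 32 - 21 = 11
Total addresses = 2^11 = 2048

2048


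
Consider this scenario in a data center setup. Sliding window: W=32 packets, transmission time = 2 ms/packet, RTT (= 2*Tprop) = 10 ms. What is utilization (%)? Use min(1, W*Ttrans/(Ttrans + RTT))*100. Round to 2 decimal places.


Given: W = 32, Ttrans = 2 ms, RTT = 10 ms (= 2 * Tprop, Tprop = 5 ms)
Cycle time = Ttrans + RTT = 2 + 10 = 12 ms (first packet sent until its ACK returns)
W * Ttrans = 32 * 2 = 64 ms of sending per cycle
W * Ttrans / (Ttrans + RTT) = 64 / 12 = 5.333333
U = min(1, 5.333333) = 1.000000
U% = 100.00%

100.00


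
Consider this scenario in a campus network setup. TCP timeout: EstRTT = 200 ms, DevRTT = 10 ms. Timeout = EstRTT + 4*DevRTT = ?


Given: EstRTT = 200 ms, DevRTT = 10 ms
Timeout = EstRTT + 4 * DevRTT
4 * DevRTT = 4 * 10 = 40
Timeout = 200 + 40 = 240 ms

240


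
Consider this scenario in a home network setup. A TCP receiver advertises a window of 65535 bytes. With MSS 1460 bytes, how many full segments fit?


Given: RWND = 65535 bytes, MSS = 1460 bytes
Full segments = floor(RWND / MSS)
Full segments = floor(65535 / 1460)
Full segments = floor(44.887) = 44

44


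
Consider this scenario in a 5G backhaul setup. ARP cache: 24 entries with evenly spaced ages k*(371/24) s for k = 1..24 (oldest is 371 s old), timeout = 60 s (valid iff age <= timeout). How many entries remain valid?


Ages are k * 371/24 s for k = 1..24 (spacing = 15.4583 s).
Entry k is valid iff k * 371/24 <= 60 iff k <= 24 * 60 / 371 = 3.8814
n_valid = floor(3.8814) = 3
(n_stale = 24 - 3 = 21)

3


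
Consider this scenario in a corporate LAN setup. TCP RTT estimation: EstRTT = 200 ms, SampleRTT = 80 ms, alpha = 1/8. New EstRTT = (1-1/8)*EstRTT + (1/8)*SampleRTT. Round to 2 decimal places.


Given: EstRTT = 200 ms, SampleRTT = 80 ms, alpha = 1/8
New EstRTT = (1 - alpha) * EstRTT + alpha * SampleRTT
(7/8) * 200 = 175
(1/8) * 80 = 10
New EstRTT = 175 + 10 = 185 ms -> 185.00 ms (2 dp)

185.00


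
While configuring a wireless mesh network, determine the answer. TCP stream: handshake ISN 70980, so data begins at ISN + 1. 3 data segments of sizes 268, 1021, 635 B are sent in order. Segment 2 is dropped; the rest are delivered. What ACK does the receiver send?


SYN uses sequence number 70980; first data byte = ISN + 1 = 70981.
Segment 1: SEQ = 70981, len = 268 B, covers [70981, 71248]
Segment 2: SEQ = 71249, len = 1021 B, covers [71249, 72269] [LOST]
Segment 3: SEQ = 72270, len = 635 B, covers [72270, 72904]
In-order data received: bytes [70981, 71248] (segments 1..1).
Segment 2 missing -> gap begins at byte 71249; later segments buffered out of order.
Cumulative ACK = next expected in-order byte = 70981 + 268 = 71249

71249


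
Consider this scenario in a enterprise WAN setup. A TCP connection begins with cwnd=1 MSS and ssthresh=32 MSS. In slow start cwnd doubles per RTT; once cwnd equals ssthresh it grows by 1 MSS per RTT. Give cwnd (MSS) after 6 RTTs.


RTT 0: cwnd = 1 MSS (initial)
RTT 1: cwnd = 2 MSS (slow start, doubled)
RTT 2: cwnd = 4 MSS (slow start, doubled)
RTT 3: cwnd = 8 MSS (slow start, doubled)
RTT 4: cwnd = 16 MSS (slow start, doubled)
RTT 5: cwnd = 32 MSS (slow start, doubled)
RTT 6: cwnd = 33 MSS (congestion avoidance, +1)

33


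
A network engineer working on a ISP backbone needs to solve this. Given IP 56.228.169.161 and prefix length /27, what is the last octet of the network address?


Given: IP = 56.228.169.161, prefix = /27
Subnet mask = 255.255.255.224
Last octet of IP: 161
Last octet of mask: 224
Network last octet = 161 AND 224 = 160

160


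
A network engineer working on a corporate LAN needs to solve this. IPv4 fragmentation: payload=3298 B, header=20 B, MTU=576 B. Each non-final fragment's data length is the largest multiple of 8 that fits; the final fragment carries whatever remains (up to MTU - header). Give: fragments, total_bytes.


Max data per non-final fragment = floor((MTU - header)/8)*8 = floor((576 - 20)/8)*8 = floor(556/8)*8 = 552 B
Final fragment needs no 8-byte alignment: it can carry up to MTU - header = 556 B
Non-final fragments needed = ceil((payload - 556) / 552) = ceil(2742/552) = ceil(4.9674) = 5
Number of fragments = 5 + 1 = 6
Fragment sizes (data): 5 * 552 B + 538 B (last, 538 <= 556 OK)
Total bytes sent = payload + n_frags * header = 3298 + 6*20 = 3298 + 120 = 3418 B

6, 3418


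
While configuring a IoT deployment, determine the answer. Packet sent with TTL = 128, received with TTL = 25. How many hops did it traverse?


Given: initial TTL = 128, received TTL = 25
Hops = initial TTL - received TTL
Hops = 128 - 25 = 103

103


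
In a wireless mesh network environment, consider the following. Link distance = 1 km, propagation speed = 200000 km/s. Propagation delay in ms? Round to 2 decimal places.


Given: distance = 1 km, speed = 200000 km/s
Delay = distance / speed = 1 / 200000 seconds
Delay in ms = 1 * 1000 / 200000
Delay = 0.0050 ms
Rounded to 2 dp = 0.01 ms

0.01


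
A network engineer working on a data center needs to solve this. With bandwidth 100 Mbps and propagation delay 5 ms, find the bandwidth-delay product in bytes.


Given: bandwidth = 100 Mbps, delay = 5 ms
BDP in bits = 100 * 10^6 * 5 / 1000
BDP in bits = 500000
BDP in bytes = 500000 / 8 = 62500

62500
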